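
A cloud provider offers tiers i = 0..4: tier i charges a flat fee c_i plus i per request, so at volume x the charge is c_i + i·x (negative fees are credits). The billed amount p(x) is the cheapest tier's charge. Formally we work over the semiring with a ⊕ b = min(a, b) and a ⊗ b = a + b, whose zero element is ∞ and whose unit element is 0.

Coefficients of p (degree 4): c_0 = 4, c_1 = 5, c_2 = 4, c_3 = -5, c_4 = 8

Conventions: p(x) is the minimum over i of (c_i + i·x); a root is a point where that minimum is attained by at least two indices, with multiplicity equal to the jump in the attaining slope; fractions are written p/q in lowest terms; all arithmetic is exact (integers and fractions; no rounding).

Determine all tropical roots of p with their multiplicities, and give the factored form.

hull edge (i=0, c=4) to (i=3, c=-5): slope -3, span 3
hull edge (i=3, c=-5) to (i=4, c=8): slope 13, span 1
Factored form: p(x) = 8 ⊗ (x ⊕ (-13)) ⊗ (x ⊕ 3) ⊗ (x ⊕ 3) ⊗ (x ⊕ 3)
Answer: roots = -13 (mult 1), 3 (mult 3)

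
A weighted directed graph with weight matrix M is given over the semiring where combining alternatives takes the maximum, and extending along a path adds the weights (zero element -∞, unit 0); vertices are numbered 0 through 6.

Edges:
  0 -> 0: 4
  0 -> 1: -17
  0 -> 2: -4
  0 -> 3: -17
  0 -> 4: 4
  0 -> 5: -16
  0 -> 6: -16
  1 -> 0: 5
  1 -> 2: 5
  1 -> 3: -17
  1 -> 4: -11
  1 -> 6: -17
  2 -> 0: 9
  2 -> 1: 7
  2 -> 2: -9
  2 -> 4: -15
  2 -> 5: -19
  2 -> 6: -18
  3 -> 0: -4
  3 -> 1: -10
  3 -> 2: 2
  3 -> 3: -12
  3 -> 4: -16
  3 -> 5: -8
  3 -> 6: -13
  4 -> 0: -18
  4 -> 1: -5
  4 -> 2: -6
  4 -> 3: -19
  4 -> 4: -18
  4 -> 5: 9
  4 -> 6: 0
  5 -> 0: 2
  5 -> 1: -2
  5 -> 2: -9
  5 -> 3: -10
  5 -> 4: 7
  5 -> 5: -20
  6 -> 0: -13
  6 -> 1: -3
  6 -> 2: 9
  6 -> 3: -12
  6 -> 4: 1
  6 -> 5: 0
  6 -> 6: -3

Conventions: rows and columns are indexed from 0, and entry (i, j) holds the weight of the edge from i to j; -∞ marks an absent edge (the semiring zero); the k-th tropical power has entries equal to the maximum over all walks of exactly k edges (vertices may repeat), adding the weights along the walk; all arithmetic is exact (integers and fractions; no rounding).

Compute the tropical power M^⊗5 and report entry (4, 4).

M^⊗2:
  [8, 3, 0, -13, 8, 13, 4]
  [14, 12, 1, -12, 9, -2, -11]
  [13, -2, 12, -8, 13, -6, -7]
  [11, 9, -4, -18, 0, -7, -16]
  [11, 7, 9, -1, 16, 0, -3]
  [6, 2, 3, -12, 6, 16, 7]
  [18, 16, 6, -10, 7, 10, 1]
M^⊗3:
  [15, 11, 13, 3, 20, 17, 8]
  [18, 8, 17, -3, 18, 18, 9]
  [21, 19, 9, -4, 17, 22, 13]
  [15, 3, 14, -6, 15, 9, 0]
  [18, 16, 12, -3, 15, 25, 16]
  [18, 14, 16, 6, 23, 15, 6]
  [22, 13, 21, 1, 22, 16, 7]
M^⊗4:
  [22, 20, 17, 7, 24, 29, 20]
  [26, 24, 18, 8, 25, 27, 18]
  [25, 20, 24, 12, 29, 26, 17]
  [23, 21, 11, -1, 19, 24, 15]
  [27, 23, 25, 15, 32, 24, 15]
  [25, 23, 19, 5, 22, 32, 23]
  [30, 28, 18, 6, 26, 31, 22]
M^⊗5:
  [31, 27, 29, 19, 36, 33, 24]
  [30, 25, 29, 17, 34, 34, 25]
  [33, 31, 26, 16, 33, 38, 29]
  [27, 22, 26, 14, 31, 28, 19]
  [34, 32, 28, 14, 31, 41, 32]
  [34, 30, 32, 22, 39, 31, 22]
  [34, 29, 33, 21, 38, 35, 26]
Key observation: the optimum is the walk 4->5->0->4->5->4, with weight 9 + 2 + 4 + 9 + 7 = 31.
Optimal value attained by: walk 4->5->0->4->5->4.
Answer: (M^⊗5)[4][4] = 31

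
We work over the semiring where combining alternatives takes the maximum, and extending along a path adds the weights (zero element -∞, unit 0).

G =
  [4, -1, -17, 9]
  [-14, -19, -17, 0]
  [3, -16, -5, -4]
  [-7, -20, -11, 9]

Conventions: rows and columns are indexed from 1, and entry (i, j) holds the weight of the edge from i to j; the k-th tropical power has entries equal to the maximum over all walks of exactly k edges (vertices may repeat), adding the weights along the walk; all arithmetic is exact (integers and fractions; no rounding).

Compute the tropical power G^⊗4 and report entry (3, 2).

G^⊗2:
  [8, 3, -2, 18]
  [-7, -15, -11, 9]
  [7, 2, -10, 12]
  [2, -8, -2, 18]
G^⊗3:
  [12, 7, 7, 27]
  [2, -8, -2, 18]
  [11, 6, 1, 21]
  [11, 1, 7, 27]
G^⊗4:
  [20, 11, 16, 36]
  [11, 1, 7, 27]
  [15, 10, 10, 30]
  [20, 10, 16, 36]
Key observation: the optimum is the walk 3->1->1->1->2, with weight 3 + 4 + 4 + (-1) = 10.
Optimal value attained by: walk 3->1->1->1->2.
Answer: (G^⊗4)[3][2] = 10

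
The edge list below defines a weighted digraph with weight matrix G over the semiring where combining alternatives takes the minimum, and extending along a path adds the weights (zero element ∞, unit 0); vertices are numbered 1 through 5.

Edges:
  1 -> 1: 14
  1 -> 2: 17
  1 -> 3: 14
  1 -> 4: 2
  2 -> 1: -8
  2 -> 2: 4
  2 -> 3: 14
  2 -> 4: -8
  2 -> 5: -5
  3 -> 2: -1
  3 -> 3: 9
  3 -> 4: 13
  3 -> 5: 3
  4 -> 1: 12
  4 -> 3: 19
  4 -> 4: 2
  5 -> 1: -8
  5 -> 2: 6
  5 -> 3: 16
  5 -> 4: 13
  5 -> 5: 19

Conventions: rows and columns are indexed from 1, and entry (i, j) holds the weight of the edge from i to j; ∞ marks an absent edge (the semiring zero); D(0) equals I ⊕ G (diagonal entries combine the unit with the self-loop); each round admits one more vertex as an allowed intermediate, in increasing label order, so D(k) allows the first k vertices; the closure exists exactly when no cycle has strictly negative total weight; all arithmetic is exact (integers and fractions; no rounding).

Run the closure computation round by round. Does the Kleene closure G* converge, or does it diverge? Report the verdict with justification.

D(0):
  [0, 17, 14, 2, ∞]
  [-8, 0, 14, -8, -5]
  [∞, -1, 0, 13, 3]
  [12, ∞, 19, 0, ∞]
  [-8, 6, 16, 13, 0]
D(1):
  [0, 17, 14, 2, ∞]
  [-8, 0, 6, -8, -5]
  [∞, -1, 0, 13, 3]
  [12, 29, 19, 0, ∞]
  [-8, 6, 6, -6, 0]
D(2):
  [0, 17, 14, 2, 12]
  [-8, 0, 6, -8, -5]
  [-9, -1, 0, -9, -6]
  [12, 29, 19, 0, 24]
  [-8, 6, 6, -6, 0]
D(3):
  [0, 13, 14, 2, 8]
  [-8, 0, 6, -8, -5]
  [-9, -1, 0, -9, -6]
  [10, 18, 19, 0, 13]
  [-8, 5, 6, -6, 0]
D(4):
  [0, 13, 14, 2, 8]
  [-8, 0, 6, -8, -5]
  [-9, -1, 0, -9, -6]
  [10, 18, 19, 0, 13]
  [-8, 5, 6, -6, 0]
D(5):
  [0, 13, 14, 2, 8]
  [-13, 0, 1, -11, -5]
  [-14, -1, 0, -12, -6]
  [5, 18, 19, 0, 13]
  [-8, 5, 6, -6, 0]
Key observation: every diagonal entry stays at the unit through all rounds, so no improving cycle exists.
Answer: CONVERGES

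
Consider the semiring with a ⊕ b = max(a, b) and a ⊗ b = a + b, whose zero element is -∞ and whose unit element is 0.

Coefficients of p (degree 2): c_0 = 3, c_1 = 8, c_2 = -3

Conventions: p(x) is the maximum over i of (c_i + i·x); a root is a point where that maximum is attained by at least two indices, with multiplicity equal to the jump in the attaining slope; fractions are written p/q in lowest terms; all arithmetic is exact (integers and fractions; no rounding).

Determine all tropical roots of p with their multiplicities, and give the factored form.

hull edge (i=0, c=3) to (i=1, c=8): slope 5, span 1
hull edge (i=1, c=8) to (i=2, c=-3): slope -11, span 1
Factored form: p(x) = -3 ⊗ (x ⊕ (-5)) ⊗ (x ⊕ 11)
Answer: roots = -5 (mult 1), 11 (mult 1)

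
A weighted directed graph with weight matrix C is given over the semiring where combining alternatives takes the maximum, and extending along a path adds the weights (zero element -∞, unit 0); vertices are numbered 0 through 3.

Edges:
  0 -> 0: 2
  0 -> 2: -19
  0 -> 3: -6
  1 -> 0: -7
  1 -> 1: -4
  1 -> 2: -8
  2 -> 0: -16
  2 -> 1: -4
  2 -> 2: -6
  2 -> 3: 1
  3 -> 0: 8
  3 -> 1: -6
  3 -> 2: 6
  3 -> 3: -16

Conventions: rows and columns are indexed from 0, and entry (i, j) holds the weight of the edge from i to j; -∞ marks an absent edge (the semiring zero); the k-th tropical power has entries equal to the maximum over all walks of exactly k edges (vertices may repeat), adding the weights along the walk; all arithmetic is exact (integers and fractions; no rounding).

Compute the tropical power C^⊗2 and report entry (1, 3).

C^⊗2:
  [4, -12, 0, -4]
  [-5, -8, -12, -7]
  [9, -5, 7, -5]
  [10, 2, 0, 7]
Key observation: the optimum is the walk 1->2->3, with weight (-8) + 1 = -7.
Optimal value attained by: walk 1->2->3.
Answer: (C^⊗2)[1][3] = -7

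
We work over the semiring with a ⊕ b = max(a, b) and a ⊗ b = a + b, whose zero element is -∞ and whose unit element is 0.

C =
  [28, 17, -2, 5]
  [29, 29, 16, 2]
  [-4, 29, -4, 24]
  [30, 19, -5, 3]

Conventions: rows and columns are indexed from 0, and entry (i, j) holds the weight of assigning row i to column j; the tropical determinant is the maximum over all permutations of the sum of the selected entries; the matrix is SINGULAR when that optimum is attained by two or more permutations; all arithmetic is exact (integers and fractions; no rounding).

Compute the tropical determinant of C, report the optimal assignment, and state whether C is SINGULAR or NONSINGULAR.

σ = (0, 1, 2, 3): 28 + 29 + (-4) + 3 = 56
σ = (0, 1, 3, 2): 28 + 29 + 24 + (-5) = 76
σ = (0, 2, 1, 3): 28 + 16 + 29 + 3 = 76
σ = (0, 2, 3, 1): 28 + 16 + 24 + 19 = 87
σ = (0, 3, 1, 2): 28 + 2 + 29 + (-5) = 54
σ = (0, 3, 2, 1): 28 + 2 + (-4) + 19 = 45
σ = (1, 0, 2, 3): 17 + 29 + (-4) + 3 = 45
σ = (1, 0, 3, 2): 17 + 29 + 24 + (-5) = 65
σ = (1, 2, 0, 3): 17 + 16 + (-4) + 3 = 32
σ = (1, 2, 3, 0): 17 + 16 + 24 + 30 = 87
σ = (1, 3, 0, 2): 17 + 2 + (-4) + (-5) = 10
σ = (1, 3, 2, 0): 17 + 2 + (-4) + 30 = 45
σ = (2, 0, 1, 3): (-2) + 29 + 29 + 3 = 59
σ = (2, 0, 3, 1): (-2) + 29 + 24 + 19 = 70
σ = (2, 1, 0, 3): (-2) + 29 + (-4) + 3 = 26
σ = (2, 1, 3, 0): (-2) + 29 + 24 + 30 = 81
σ = (2, 3, 0, 1): (-2) + 2 + (-4) + 19 = 15
σ = (2, 3, 1, 0): (-2) + 2 + 29 + 30 = 59
σ = (3, 0, 1, 2): 5 + 29 + 29 + (-5) = 58
σ = (3, 0, 2, 1): 5 + 29 + (-4) + 19 = 49
σ = (3, 1, 0, 2): 5 + 29 + (-4) + (-5) = 25
σ = (3, 1, 2, 0): 5 + 29 + (-4) + 30 = 60
σ = (3, 2, 0, 1): 5 + 16 + (-4) + 19 = 36
σ = (3, 2, 1, 0): 5 + 16 + 29 + 30 = 80
Optimal value attained by: σ = (0, 2, 3, 1).
Answer: det⊕(C) = 87; verdict: SINGULAR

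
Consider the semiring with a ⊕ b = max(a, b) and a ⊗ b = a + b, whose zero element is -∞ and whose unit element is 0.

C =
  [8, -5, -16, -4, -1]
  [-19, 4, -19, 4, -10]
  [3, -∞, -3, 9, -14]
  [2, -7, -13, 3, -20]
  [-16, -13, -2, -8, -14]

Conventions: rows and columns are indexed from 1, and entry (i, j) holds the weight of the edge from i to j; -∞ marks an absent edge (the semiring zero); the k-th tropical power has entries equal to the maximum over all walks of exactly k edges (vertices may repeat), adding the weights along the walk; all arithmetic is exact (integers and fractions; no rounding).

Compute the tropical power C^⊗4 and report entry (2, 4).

C^⊗2:
  [16, 3, -3, 4, 7]
  [6, 8, -9, 8, -6]
  [11, 2, -4, 12, 2]
  [10, -3, -10, 6, 1]
  [1, -9, -5, 7, -16]
C^⊗3:
  [24, 11, 5, 12, 15]
  [14, 12, -5, 12, 5]
  [19, 6, 0, 15, 10]
  [18, 5, -1, 9, 9]
  [9, 0, -6, 10, 0]
C^⊗4:
  [32, 19, 13, 20, 23]
  [22, 16, 3, 16, 13]
  [27, 14, 8, 18, 18]
  [26, 13, 7, 14, 17]
  [17, 4, -2, 13, 8]
Key observation: the optimum is the walk 2->2->2->2->4, with weight 4 + 4 + 4 + 4 = 16.
Optimal value attained by: walk 2->2->2->2->4.
Answer: (C^⊗4)[2][4] = 16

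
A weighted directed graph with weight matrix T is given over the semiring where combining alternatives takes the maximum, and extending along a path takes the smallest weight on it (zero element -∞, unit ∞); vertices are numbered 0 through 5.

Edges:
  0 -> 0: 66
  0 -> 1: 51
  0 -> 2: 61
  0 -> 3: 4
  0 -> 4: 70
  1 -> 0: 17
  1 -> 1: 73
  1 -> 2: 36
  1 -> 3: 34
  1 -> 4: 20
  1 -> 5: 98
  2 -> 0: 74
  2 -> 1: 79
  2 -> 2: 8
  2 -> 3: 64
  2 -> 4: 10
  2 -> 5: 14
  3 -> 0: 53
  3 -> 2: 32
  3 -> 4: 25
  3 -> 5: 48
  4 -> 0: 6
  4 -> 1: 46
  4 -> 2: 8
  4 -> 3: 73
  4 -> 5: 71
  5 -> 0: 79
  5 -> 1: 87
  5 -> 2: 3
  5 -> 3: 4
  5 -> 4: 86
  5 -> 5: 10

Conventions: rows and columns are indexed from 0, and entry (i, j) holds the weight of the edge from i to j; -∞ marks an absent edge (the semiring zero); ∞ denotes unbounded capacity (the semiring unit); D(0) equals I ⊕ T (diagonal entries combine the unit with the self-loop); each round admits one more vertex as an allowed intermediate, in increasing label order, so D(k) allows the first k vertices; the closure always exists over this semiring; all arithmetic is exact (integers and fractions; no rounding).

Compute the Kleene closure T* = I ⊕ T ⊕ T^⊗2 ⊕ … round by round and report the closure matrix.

D(0):
  [∞, 51, 61, 4, 70, -∞]
  [17, ∞, 36, 34, 20, 98]
  [74, 79, ∞, 64, 10, 14]
  [53, -∞, 32, ∞, 25, 48]
  [6, 46, 8, 73, ∞, 71]
  [79, 87, 3, 4, 86, ∞]
D(1):
  [∞, 51, 61, 4, 70, -∞]
  [17, ∞, 36, 34, 20, 98]
  [74, 79, ∞, 64, 70, 14]
  [53, 51, 53, ∞, 53, 48]
  [6, 46, 8, 73, ∞, 71]
  [79, 87, 61, 4, 86, ∞]
D(2):
  [∞, 51, 61, 34, 70, 51]
  [17, ∞, 36, 34, 20, 98]
  [74, 79, ∞, 64, 70, 79]
  [53, 51, 53, ∞, 53, 51]
  [17, 46, 36, 73, ∞, 71]
  [79, 87, 61, 34, 86, ∞]
D(3):
  [∞, 61, 61, 61, 70, 61]
  [36, ∞, 36, 36, 36, 98]
  [74, 79, ∞, 64, 70, 79]
  [53, 53, 53, ∞, 53, 53]
  [36, 46, 36, 73, ∞, 71]
  [79, 87, 61, 61, 86, ∞]
D(4):
  [∞, 61, 61, 61, 70, 61]
  [36, ∞, 36, 36, 36, 98]
  [74, 79, ∞, 64, 70, 79]
  [53, 53, 53, ∞, 53, 53]
  [53, 53, 53, 73, ∞, 71]
  [79, 87, 61, 61, 86, ∞]
D(5):
  [∞, 61, 61, 70, 70, 70]
  [36, ∞, 36, 36, 36, 98]
  [74, 79, ∞, 70, 70, 79]
  [53, 53, 53, ∞, 53, 53]
  [53, 53, 53, 73, ∞, 71]
  [79, 87, 61, 73, 86, ∞]
D(6):
  [∞, 70, 61, 70, 70, 70]
  [79, ∞, 61, 73, 86, 98]
  [79, 79, ∞, 73, 79, 79]
  [53, 53, 53, ∞, 53, 53]
  [71, 71, 61, 73, ∞, 71]
  [79, 87, 61, 73, 86, ∞]
Answer: T* = [[∞, 70, 61, 70, 70, 70], [79, ∞, 61, 73, 86, 98], [79, 79, ∞, 73, 79, 79], [53, 53, 53, ∞, 53, 53], [71, 71, 61, 73, ∞, 71], [79, 87, 61, 73, 86, ∞]]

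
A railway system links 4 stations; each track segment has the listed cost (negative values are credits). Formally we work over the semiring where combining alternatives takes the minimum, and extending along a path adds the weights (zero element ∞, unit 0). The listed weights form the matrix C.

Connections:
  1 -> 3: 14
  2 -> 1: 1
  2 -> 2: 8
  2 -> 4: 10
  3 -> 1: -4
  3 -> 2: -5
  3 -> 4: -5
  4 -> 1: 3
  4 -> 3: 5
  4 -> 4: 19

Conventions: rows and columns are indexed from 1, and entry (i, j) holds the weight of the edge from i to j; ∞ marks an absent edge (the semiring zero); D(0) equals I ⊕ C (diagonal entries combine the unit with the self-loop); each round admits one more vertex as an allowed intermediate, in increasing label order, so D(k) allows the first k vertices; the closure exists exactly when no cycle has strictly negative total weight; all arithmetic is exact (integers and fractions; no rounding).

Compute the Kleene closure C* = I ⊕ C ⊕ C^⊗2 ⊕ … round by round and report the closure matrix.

D(0):
  [0, ∞, 14, ∞]
  [1, 0, ∞, 10]
  [-4, -5, 0, -5]
  [3, ∞, 5, 0]
D(1):
  [0, ∞, 14, ∞]
  [1, 0, 15, 10]
  [-4, -5, 0, -5]
  [3, ∞, 5, 0]
D(2):
  [0, ∞, 14, ∞]
  [1, 0, 15, 10]
  [-4, -5, 0, -5]
  [3, ∞, 5, 0]
D(3):
  [0, 9, 14, 9]
  [1, 0, 15, 10]
  [-4, -5, 0, -5]
  [1, 0, 5, 0]
D(4):
  [0, 9, 14, 9]
  [1, 0, 15, 10]
  [-4, -5, 0, -5]
  [1, 0, 5, 0]
Answer: C* = [[0, 9, 14, 9], [1, 0, 15, 10], [-4, -5, 0, -5], [1, 0, 5, 0]]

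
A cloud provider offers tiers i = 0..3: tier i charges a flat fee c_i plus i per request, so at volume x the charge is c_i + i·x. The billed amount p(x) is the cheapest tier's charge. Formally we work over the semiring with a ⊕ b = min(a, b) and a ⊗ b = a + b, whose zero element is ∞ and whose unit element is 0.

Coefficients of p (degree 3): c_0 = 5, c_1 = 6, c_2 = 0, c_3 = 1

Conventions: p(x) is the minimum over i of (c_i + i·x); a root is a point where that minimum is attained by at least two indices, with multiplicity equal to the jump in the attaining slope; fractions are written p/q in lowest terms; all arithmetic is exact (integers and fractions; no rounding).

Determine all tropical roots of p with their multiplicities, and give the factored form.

hull edge (i=0, c=5) to (i=2, c=0): slope -5/2, span 2
hull edge (i=2, c=0) to (i=3, c=1): slope 1, span 1
Factored form: p(x) = 1 ⊗ (x ⊕ (-1)) ⊗ (x ⊕ 5/2) ⊗ (x ⊕ 5/2)
Answer: roots = -1 (mult 1), 5/2 (mult 2)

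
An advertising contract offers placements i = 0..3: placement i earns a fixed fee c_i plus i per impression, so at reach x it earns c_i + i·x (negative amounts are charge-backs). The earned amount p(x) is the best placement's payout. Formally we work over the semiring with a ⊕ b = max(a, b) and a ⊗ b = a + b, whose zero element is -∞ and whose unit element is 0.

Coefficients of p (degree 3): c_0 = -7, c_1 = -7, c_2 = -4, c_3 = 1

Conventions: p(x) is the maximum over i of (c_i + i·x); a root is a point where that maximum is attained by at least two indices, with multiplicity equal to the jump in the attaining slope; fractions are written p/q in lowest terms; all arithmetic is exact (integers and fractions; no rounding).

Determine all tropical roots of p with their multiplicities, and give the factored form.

hull edge (i=0, c=-7) to (i=3, c=1): slope 8/3, span 3
Factored form: p(x) = 1 ⊗ (x ⊕ (-8/3)) ⊗ (x ⊕ (-8/3)) ⊗ (x ⊕ (-8/3))
Answer: roots = -8/3 (mult 3)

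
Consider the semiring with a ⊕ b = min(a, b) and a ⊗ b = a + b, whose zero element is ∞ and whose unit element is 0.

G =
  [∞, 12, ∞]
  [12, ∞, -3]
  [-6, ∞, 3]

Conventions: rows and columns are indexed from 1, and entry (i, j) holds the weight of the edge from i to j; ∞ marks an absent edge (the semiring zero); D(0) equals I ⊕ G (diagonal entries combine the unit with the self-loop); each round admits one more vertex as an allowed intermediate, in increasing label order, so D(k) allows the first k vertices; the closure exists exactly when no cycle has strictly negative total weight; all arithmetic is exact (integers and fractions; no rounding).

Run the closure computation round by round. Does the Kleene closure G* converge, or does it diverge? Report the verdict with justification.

D(0):
  [0, 12, ∞]
  [12, 0, -3]
  [-6, ∞, 0]
D(1):
  [0, 12, ∞]
  [12, 0, -3]
  [-6, 6, 0]
D(2):
  [0, 12, 9]
  [12, 0, -3]
  [-6, 6, 0]
D(3):
  [0, 12, 9]
  [-9, 0, -3]
  [-6, 6, 0]
Key observation: every diagonal entry stays at the unit through all rounds, so no improving cycle exists.
Answer: CONVERGES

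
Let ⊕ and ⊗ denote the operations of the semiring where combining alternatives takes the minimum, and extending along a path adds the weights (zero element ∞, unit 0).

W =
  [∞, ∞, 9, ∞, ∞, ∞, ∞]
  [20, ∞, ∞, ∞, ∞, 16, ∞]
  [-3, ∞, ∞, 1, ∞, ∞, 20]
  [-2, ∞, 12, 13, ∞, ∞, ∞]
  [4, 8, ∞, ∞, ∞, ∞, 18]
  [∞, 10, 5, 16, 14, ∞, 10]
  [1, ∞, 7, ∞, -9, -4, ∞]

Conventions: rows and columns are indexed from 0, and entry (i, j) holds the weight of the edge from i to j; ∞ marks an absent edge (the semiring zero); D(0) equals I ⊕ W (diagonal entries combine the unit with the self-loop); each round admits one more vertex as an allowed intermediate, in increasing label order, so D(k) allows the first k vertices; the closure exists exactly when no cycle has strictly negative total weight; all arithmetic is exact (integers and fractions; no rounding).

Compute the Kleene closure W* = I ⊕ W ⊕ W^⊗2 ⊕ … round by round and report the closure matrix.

D(0):
  [0, ∞, 9, ∞, ∞, ∞, ∞]
  [20, 0, ∞, ∞, ∞, 16, ∞]
  [-3, ∞, 0, 1, ∞, ∞, 20]
  [-2, ∞, 12, 0, ∞, ∞, ∞]
  [4, 8, ∞, ∞, 0, ∞, 18]
  [∞, 10, 5, 16, 14, 0, 10]
  [1, ∞, 7, ∞, -9, -4, 0]
D(1):
  [0, ∞, 9, ∞, ∞, ∞, ∞]
  [20, 0, 29, ∞, ∞, 16, ∞]
  [-3, ∞, 0, 1, ∞, ∞, 20]
  [-2, ∞, 7, 0, ∞, ∞, ∞]
  [4, 8, 13, ∞, 0, ∞, 18]
  [∞, 10, 5, 16, 14, 0, 10]
  [1, ∞, 7, ∞, -9, -4, 0]
D(2):
  [0, ∞, 9, ∞, ∞, ∞, ∞]
  [20, 0, 29, ∞, ∞, 16, ∞]
  [-3, ∞, 0, 1, ∞, ∞, 20]
  [-2, ∞, 7, 0, ∞, ∞, ∞]
  [4, 8, 13, ∞, 0, 24, 18]
  [30, 10, 5, 16, 14, 0, 10]
  [1, ∞, 7, ∞, -9, -4, 0]
D(3):
  [0, ∞, 9, 10, ∞, ∞, 29]
  [20, 0, 29, 30, ∞, 16, 49]
  [-3, ∞, 0, 1, ∞, ∞, 20]
  [-2, ∞, 7, 0, ∞, ∞, 27]
  [4, 8, 13, 14, 0, 24, 18]
  [2, 10, 5, 6, 14, 0, 10]
  [1, ∞, 7, 8, -9, -4, 0]
D(4):
  [0, ∞, 9, 10, ∞, ∞, 29]
  [20, 0, 29, 30, ∞, 16, 49]
  [-3, ∞, 0, 1, ∞, ∞, 20]
  [-2, ∞, 7, 0, ∞, ∞, 27]
  [4, 8, 13, 14, 0, 24, 18]
  [2, 10, 5, 6, 14, 0, 10]
  [1, ∞, 7, 8, -9, -4, 0]
D(5):
  [0, ∞, 9, 10, ∞, ∞, 29]
  [20, 0, 29, 30, ∞, 16, 49]
  [-3, ∞, 0, 1, ∞, ∞, 20]
  [-2, ∞, 7, 0, ∞, ∞, 27]
  [4, 8, 13, 14, 0, 24, 18]
  [2, 10, 5, 6, 14, 0, 10]
  [-5, -1, 4, 5, -9, -4, 0]
D(6):
  [0, ∞, 9, 10, ∞, ∞, 29]
  [18, 0, 21, 22, 30, 16, 26]
  [-3, ∞, 0, 1, ∞, ∞, 20]
  [-2, ∞, 7, 0, ∞, ∞, 27]
  [4, 8, 13, 14, 0, 24, 18]
  [2, 10, 5, 6, 14, 0, 10]
  [-5, -1, 1, 2, -9, -4, 0]
D(7):
  [0, 28, 9, 10, 20, 25, 29]
  [18, 0, 21, 22, 17, 16, 26]
  [-3, 19, 0, 1, 11, 16, 20]
  [-2, 26, 7, 0, 18, 23, 27]
  [4, 8, 13, 14, 0, 14, 18]
  [2, 9, 5, 6, 1, 0, 10]
  [-5, -1, 1, 2, -9, -4, 0]
Answer: W* = [[0, 28, 9, 10, 20, 25, 29], [18, 0, 21, 22, 17, 16, 26], [-3, 19, 0, 1, 11, 16, 20], [-2, 26, 7, 0, 18, 23, 27], [4, 8, 13, 14, 0, 14, 18], [2, 9, 5, 6, 1, 0, 10], [-5, -1, 1, 2, -9, -4, 0]]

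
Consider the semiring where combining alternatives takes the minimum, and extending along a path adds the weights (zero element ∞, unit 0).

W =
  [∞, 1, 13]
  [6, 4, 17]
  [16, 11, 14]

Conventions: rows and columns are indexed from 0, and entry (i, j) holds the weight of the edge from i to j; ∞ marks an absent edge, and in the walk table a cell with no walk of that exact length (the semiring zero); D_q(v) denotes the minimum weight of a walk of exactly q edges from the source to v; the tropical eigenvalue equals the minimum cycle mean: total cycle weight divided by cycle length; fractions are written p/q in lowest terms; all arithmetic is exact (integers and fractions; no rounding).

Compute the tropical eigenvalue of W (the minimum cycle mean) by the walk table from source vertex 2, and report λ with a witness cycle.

q=0: [∞, ∞, 0]
q=1: [16, 11, 14]
q=2: [17, 15, 28]
q=3: [21, 18, 30]
Optimal cycle mean attained by: cycle 0->1->0, total 1 + 6, length 2.
Answer: λ = 7/2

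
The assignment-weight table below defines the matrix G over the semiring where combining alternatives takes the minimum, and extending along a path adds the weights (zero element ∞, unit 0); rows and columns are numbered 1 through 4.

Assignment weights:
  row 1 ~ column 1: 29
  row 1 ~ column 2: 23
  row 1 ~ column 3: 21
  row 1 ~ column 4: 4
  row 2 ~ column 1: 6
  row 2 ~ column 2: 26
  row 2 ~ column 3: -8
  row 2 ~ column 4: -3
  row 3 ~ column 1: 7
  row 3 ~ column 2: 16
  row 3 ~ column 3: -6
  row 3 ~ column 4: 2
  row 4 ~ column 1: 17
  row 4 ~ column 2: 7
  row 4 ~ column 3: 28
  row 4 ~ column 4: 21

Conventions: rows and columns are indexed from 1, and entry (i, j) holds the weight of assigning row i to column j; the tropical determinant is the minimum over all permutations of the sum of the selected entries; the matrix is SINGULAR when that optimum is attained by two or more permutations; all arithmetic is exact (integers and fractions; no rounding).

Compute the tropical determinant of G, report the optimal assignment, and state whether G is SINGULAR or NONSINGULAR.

σ = (1, 2, 3, 4): 29 + 26 + (-6) + 21 = 70
σ = (1, 2, 4, 3): 29 + 26 + 2 + 28 = 85
σ = (1, 3, 2, 4): 29 + (-8) + 16 + 21 = 58
σ = (1, 3, 4, 2): 29 + (-8) + 2 + 7 = 30
σ = (1, 4, 2, 3): 29 + (-3) + 16 + 28 = 70
σ = (1, 4, 3, 2): 29 + (-3) + (-6) + 7 = 27
σ = (2, 1, 3, 4): 23 + 6 + (-6) + 21 = 44
σ = (2, 1, 4, 3): 23 + 6 + 2 + 28 = 59
σ = (2, 3, 1, 4): 23 + (-8) + 7 + 21 = 43
σ = (2, 3, 4, 1): 23 + (-8) + 2 + 17 = 34
σ = (2, 4, 1, 3): 23 + (-3) + 7 + 28 = 55
σ = (2, 4, 3, 1): 23 + (-3) + (-6) + 17 = 31
σ = (3, 1, 2, 4): 21 + 6 + 16 + 21 = 64
σ = (3, 1, 4, 2): 21 + 6 + 2 + 7 = 36
σ = (3, 2, 1, 4): 21 + 26 + 7 + 21 = 75
σ = (3, 2, 4, 1): 21 + 26 + 2 + 17 = 66
σ = (3, 4, 1, 2): 21 + (-3) + 7 + 7 = 32
σ = (3, 4, 2, 1): 21 + (-3) + 16 + 17 = 51
σ = (4, 1, 2, 3): 4 + 6 + 16 + 28 = 54
σ = (4, 1, 3, 2): 4 + 6 + (-6) + 7 = 11
σ = (4, 2, 1, 3): 4 + 26 + 7 + 28 = 65
σ = (4, 2, 3, 1): 4 + 26 + (-6) + 17 = 41
σ = (4, 3, 1, 2): 4 + (-8) + 7 + 7 = 10
σ = (4, 3, 2, 1): 4 + (-8) + 16 + 17 = 29
Optimal value attained by: σ = (4, 3, 1, 2).
Answer: det⊕(G) = 10; verdict: NONSINGULAR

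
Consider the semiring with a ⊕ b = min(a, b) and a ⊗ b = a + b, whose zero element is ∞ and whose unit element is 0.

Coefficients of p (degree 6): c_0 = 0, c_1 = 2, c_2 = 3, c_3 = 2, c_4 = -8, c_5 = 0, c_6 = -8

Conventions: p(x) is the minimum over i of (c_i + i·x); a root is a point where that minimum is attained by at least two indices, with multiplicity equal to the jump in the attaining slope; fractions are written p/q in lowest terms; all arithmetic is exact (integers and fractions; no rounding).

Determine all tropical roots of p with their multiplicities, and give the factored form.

hull edge (i=0, c=0) to (i=4, c=-8): slope -2, span 4
hull edge (i=4, c=-8) to (i=6, c=-8): slope 0, span 2
Factored form: p(x) = -8 ⊗ (x ⊕ 0) ⊗ (x ⊕ 0) ⊗ (x ⊕ 2) ⊗ (x ⊕ 2) ⊗ (x ⊕ 2) ⊗ (x ⊕ 2)
Answer: roots = 0 (mult 2), 2 (mult 4)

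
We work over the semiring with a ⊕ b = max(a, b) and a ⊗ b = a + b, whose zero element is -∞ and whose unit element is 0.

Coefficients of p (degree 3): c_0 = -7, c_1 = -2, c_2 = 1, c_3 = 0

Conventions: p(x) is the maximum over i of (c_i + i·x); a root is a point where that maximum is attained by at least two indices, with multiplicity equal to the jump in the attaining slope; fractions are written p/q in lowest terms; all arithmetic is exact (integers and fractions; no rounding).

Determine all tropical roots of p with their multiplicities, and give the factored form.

hull edge (i=0, c=-7) to (i=1, c=-2): slope 5, span 1
hull edge (i=1, c=-2) to (i=2, c=1): slope 3, span 1
hull edge (i=2, c=1) to (i=3, c=0): slope -1, span 1
Factored form: p(x) = 0 ⊗ (x ⊕ (-5)) ⊗ (x ⊕ (-3)) ⊗ (x ⊕ 1)
Answer: roots = -5 (mult 1), -3 (mult 1), 1 (mult 1)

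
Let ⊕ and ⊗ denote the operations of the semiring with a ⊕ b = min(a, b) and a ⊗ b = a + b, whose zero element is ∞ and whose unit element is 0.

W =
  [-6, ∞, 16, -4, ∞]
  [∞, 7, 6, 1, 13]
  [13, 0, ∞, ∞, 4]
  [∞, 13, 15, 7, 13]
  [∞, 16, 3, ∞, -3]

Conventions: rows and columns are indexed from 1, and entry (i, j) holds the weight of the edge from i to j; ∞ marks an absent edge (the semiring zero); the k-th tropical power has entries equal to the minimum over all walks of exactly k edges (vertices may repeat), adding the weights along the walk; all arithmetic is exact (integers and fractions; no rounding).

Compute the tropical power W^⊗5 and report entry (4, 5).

W^⊗2:
  [-12, 9, 10, -10, 9]
  [19, 6, 13, 8, 10]
  [7, 7, 6, 1, 1]
  [28, 15, 16, 14, 10]
  [16, 3, 0, 17, -6]
W^⊗3:
  [-18, 3, 4, -16, 3]
  [13, 13, 12, 7, 7]
  [1, 6, 4, 3, -2]
  [22, 16, 13, 16, 7]
  [10, 0, -3, 4, -9]
W^⊗4:
  [-24, -3, -2, -22, -3]
  [7, 12, 10, 9, 4]
  [-5, 4, 1, -3, -5]
  [16, 13, 10, 17, 4]
  [4, -3, -6, 1, -12]
W^⊗5:
  [-30, -9, -8, -28, -9]
  [1, 10, 7, 3, 1]
  [-11, 1, -2, -9, -8]
  [10, 10, 7, 12, 1]
  [-2, -6, -9, -2, -15]
Key observation: the optimum is the walk 4->5->5->5->5->5, with weight 13 + (-3) + (-3) + (-3) + (-3) = 1.
Optimal value attained by: walk 4->5->5->5->5->5.
Answer: (W^⊗5)[4][5] = 1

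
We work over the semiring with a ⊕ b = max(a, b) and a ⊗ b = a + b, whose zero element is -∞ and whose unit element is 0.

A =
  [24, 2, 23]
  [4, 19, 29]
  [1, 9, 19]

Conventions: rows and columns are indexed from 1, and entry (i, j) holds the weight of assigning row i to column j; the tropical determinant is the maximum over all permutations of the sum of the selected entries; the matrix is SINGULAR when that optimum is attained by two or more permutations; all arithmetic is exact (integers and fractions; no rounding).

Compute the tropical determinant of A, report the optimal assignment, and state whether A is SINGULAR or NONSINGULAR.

σ = (1, 2, 3): 24 + 19 + 19 = 62
σ = (1, 3, 2): 24 + 29 + 9 = 62
σ = (2, 1, 3): 2 + 4 + 19 = 25
σ = (2, 3, 1): 2 + 29 + 1 = 32
σ = (3, 1, 2): 23 + 4 + 9 = 36
σ = (3, 2, 1): 23 + 19 + 1 = 43
Optimal value attained by: σ = (1, 2, 3).
Answer: det⊕(A) = 62; verdict: SINGULAR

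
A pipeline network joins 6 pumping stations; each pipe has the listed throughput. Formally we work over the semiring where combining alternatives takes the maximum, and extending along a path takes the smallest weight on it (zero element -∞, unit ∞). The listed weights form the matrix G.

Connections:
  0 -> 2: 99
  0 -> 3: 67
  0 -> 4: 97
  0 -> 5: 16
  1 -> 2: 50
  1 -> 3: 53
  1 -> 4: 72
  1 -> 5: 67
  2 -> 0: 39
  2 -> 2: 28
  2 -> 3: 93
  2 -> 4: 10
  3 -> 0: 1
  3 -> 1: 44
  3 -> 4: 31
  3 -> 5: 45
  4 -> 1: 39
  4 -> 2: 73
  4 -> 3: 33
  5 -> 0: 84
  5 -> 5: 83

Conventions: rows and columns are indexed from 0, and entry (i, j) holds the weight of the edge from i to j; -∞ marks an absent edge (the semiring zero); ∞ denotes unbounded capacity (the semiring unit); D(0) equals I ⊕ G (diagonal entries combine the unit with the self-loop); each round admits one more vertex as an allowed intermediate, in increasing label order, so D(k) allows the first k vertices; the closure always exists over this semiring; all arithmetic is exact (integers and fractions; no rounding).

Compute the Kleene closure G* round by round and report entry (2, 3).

D(0):
  [∞, -∞, 99, 67, 97, 16]
  [-∞, ∞, 50, 53, 72, 67]
  [39, -∞, ∞, 93, 10, -∞]
  [1, 44, -∞, ∞, 31, 45]
  [-∞, 39, 73, 33, ∞, -∞]
  [84, -∞, -∞, -∞, -∞, ∞]
D(1):
  [∞, -∞, 99, 67, 97, 16]
  [-∞, ∞, 50, 53, 72, 67]
  [39, -∞, ∞, 93, 39, 16]
  [1, 44, 1, ∞, 31, 45]
  [-∞, 39, 73, 33, ∞, -∞]
  [84, -∞, 84, 67, 84, ∞]
D(2):
  [∞, -∞, 99, 67, 97, 16]
  [-∞, ∞, 50, 53, 72, 67]
  [39, -∞, ∞, 93, 39, 16]
  [1, 44, 44, ∞, 44, 45]
  [-∞, 39, 73, 39, ∞, 39]
  [84, -∞, 84, 67, 84, ∞]
D(3):
  [∞, -∞, 99, 93, 97, 16]
  [39, ∞, 50, 53, 72, 67]
  [39, -∞, ∞, 93, 39, 16]
  [39, 44, 44, ∞, 44, 45]
  [39, 39, 73, 73, ∞, 39]
  [84, -∞, 84, 84, 84, ∞]
D(4):
  [∞, 44, 99, 93, 97, 45]
  [39, ∞, 50, 53, 72, 67]
  [39, 44, ∞, 93, 44, 45]
  [39, 44, 44, ∞, 44, 45]
  [39, 44, 73, 73, ∞, 45]
  [84, 44, 84, 84, 84, ∞]
D(5):
  [∞, 44, 99, 93, 97, 45]
  [39, ∞, 72, 72, 72, 67]
  [39, 44, ∞, 93, 44, 45]
  [39, 44, 44, ∞, 44, 45]
  [39, 44, 73, 73, ∞, 45]
  [84, 44, 84, 84, 84, ∞]
D(6):
  [∞, 44, 99, 93, 97, 45]
  [67, ∞, 72, 72, 72, 67]
  [45, 44, ∞, 93, 45, 45]
  [45, 44, 45, ∞, 45, 45]
  [45, 44, 73, 73, ∞, 45]
  [84, 44, 84, 84, 84, ∞]
Answer: G*[2][3] = 93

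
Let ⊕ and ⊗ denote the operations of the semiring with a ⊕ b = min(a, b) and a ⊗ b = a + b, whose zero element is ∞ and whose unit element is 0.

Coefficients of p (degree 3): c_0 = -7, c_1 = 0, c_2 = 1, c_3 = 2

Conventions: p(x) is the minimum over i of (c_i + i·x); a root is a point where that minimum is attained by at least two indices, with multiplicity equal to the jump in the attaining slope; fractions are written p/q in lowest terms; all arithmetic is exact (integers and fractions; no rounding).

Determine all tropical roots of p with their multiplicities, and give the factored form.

hull edge (i=0, c=-7) to (i=3, c=2): slope 3, span 3
Factored form: p(x) = 2 ⊗ (x ⊕ (-3)) ⊗ (x ⊕ (-3)) ⊗ (x ⊕ (-3))
Answer: roots = -3 (mult 3)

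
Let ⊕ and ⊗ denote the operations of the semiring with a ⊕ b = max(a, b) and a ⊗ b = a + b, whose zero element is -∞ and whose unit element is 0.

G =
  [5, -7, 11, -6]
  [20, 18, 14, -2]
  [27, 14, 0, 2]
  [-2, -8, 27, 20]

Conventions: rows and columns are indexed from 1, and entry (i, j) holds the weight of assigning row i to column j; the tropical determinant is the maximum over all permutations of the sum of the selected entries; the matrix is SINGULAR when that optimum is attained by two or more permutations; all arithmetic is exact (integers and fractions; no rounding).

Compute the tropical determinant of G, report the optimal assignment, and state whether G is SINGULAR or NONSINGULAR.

σ = (1, 2, 3, 4): 5 + 18 + 0 + 20 = 43
σ = (1, 2, 4, 3): 5 + 18 + 2 + 27 = 52
σ = (1, 3, 2, 4): 5 + 14 + 14 + 20 = 53
σ = (1, 3, 4, 2): 5 + 14 + 2 + (-8) = 13
σ = (1, 4, 2, 3): 5 + (-2) + 14 + 27 = 44
σ = (1, 4, 3, 2): 5 + (-2) + 0 + (-8) = -5
σ = (2, 1, 3, 4): (-7) + 20 + 0 + 20 = 33
σ = (2, 1, 4, 3): (-7) + 20 + 2 + 27 = 42
σ = (2, 3, 1, 4): (-7) + 14 + 27 + 20 = 54
σ = (2, 3, 4, 1): (-7) + 14 + 2 + (-2) = 7
σ = (2, 4, 1, 3): (-7) + (-2) + 27 + 27 = 45
σ = (2, 4, 3, 1): (-7) + (-2) + 0 + (-2) = -11
σ = (3, 1, 2, 4): 11 + 20 + 14 + 20 = 65
σ = (3, 1, 4, 2): 11 + 20 + 2 + (-8) = 25
σ = (3, 2, 1, 4): 11 + 18 + 27 + 20 = 76
σ = (3, 2, 4, 1): 11 + 18 + 2 + (-2) = 29
σ = (3, 4, 1, 2): 11 + (-2) + 27 + (-8) = 28
σ = (3, 4, 2, 1): 11 + (-2) + 14 + (-2) = 21
σ = (4, 1, 2, 3): (-6) + 20 + 14 + 27 = 55
σ = (4, 1, 3, 2): (-6) + 20 + 0 + (-8) = 6
σ = (4, 2, 1, 3): (-6) + 18 + 27 + 27 = 66
σ = (4, 2, 3, 1): (-6) + 18 + 0 + (-2) = 10
σ = (4, 3, 1, 2): (-6) + 14 + 27 + (-8) = 27
σ = (4, 3, 2, 1): (-6) + 14 + 14 + (-2) = 20
Optimal value attained by: σ = (3, 2, 1, 4).
Answer: det⊕(G) = 76; verdict: NONSINGULAR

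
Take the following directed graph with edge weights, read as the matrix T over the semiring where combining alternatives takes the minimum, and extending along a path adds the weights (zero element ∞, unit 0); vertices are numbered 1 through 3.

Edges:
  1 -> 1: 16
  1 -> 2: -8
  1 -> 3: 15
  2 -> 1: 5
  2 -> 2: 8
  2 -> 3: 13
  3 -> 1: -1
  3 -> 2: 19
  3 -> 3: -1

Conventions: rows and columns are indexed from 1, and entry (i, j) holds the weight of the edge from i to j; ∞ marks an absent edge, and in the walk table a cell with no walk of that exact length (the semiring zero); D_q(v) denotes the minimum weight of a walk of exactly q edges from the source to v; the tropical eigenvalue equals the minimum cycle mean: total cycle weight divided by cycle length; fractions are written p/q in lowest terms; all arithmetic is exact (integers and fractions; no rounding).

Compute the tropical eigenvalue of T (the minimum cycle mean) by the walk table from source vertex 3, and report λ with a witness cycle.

q=0: [∞, ∞, 0]
q=1: [-1, 19, -1]
q=2: [-2, -9, -2]
q=3: [-4, -10, -3]
Optimal cycle mean attained by: cycle 1->2->1, total (-8) + 5, length 2.
Answer: λ = -3/2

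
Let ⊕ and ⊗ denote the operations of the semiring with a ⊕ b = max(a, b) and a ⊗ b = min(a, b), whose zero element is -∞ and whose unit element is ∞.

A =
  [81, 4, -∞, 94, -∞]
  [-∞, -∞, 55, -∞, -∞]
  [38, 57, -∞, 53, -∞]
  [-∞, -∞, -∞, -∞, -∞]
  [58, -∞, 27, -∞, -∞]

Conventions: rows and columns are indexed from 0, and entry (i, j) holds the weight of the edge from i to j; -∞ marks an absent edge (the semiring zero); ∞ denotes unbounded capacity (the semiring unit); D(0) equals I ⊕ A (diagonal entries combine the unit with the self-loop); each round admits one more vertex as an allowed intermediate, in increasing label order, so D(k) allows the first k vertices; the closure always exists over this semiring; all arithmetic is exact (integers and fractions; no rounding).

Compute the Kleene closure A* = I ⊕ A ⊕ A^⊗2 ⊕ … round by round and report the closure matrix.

D(0):
  [∞, 4, -∞, 94, -∞]
  [-∞, ∞, 55, -∞, -∞]
  [38, 57, ∞, 53, -∞]
  [-∞, -∞, -∞, ∞, -∞]
  [58, -∞, 27, -∞, ∞]
D(1):
  [∞, 4, -∞, 94, -∞]
  [-∞, ∞, 55, -∞, -∞]
  [38, 57, ∞, 53, -∞]
  [-∞, -∞, -∞, ∞, -∞]
  [58, 4, 27, 58, ∞]
D(2):
  [∞, 4, 4, 94, -∞]
  [-∞, ∞, 55, -∞, -∞]
  [38, 57, ∞, 53, -∞]
  [-∞, -∞, -∞, ∞, -∞]
  [58, 4, 27, 58, ∞]
D(3):
  [∞, 4, 4, 94, -∞]
  [38, ∞, 55, 53, -∞]
  [38, 57, ∞, 53, -∞]
  [-∞, -∞, -∞, ∞, -∞]
  [58, 27, 27, 58, ∞]
D(4):
  [∞, 4, 4, 94, -∞]
  [38, ∞, 55, 53, -∞]
  [38, 57, ∞, 53, -∞]
  [-∞, -∞, -∞, ∞, -∞]
  [58, 27, 27, 58, ∞]
D(5):
  [∞, 4, 4, 94, -∞]
  [38, ∞, 55, 53, -∞]
  [38, 57, ∞, 53, -∞]
  [-∞, -∞, -∞, ∞, -∞]
  [58, 27, 27, 58, ∞]
Answer: A* = [[∞, 4, 4, 94, -∞], [38, ∞, 55, 53, -∞], [38, 57, ∞, 53, -∞], [-∞, -∞, -∞, ∞, -∞], [58, 27, 27, 58, ∞]]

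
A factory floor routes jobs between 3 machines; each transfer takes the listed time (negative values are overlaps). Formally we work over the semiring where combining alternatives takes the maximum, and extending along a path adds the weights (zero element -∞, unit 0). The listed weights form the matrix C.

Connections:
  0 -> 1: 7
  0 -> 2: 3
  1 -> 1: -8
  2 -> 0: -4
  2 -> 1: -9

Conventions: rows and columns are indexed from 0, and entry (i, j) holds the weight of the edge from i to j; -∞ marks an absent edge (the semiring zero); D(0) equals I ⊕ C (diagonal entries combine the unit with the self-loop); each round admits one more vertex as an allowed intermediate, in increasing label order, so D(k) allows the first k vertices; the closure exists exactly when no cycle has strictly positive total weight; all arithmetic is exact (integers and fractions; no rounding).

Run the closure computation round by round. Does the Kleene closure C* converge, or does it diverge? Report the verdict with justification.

D(0):
  [0, 7, 3]
  [-∞, 0, -∞]
  [-4, -9, 0]
D(1):
  [0, 7, 3]
  [-∞, 0, -∞]
  [-4, 3, 0]
D(2):
  [0, 7, 3]
  [-∞, 0, -∞]
  [-4, 3, 0]
D(3):
  [0, 7, 3]
  [-∞, 0, -∞]
  [-4, 3, 0]
Key observation: every diagonal entry stays at the unit through all rounds, so no improving cycle exists.
Answer: CONVERGES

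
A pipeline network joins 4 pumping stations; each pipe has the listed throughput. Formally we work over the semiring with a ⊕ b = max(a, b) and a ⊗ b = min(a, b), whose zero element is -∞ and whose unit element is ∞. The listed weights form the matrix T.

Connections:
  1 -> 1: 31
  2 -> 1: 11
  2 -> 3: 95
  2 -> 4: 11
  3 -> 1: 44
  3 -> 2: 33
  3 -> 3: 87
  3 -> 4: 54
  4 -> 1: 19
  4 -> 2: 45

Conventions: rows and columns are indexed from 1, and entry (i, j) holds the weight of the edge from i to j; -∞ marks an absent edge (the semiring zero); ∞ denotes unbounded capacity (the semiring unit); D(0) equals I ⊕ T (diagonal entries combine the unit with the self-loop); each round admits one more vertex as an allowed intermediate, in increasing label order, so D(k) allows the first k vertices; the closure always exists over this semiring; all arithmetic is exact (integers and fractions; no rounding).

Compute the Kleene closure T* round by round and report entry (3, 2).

D(0):
  [∞, -∞, -∞, -∞]
  [11, ∞, 95, 11]
  [44, 33, ∞, 54]
  [19, 45, -∞, ∞]
D(1):
  [∞, -∞, -∞, -∞]
  [11, ∞, 95, 11]
  [44, 33, ∞, 54]
  [19, 45, -∞, ∞]
D(2):
  [∞, -∞, -∞, -∞]
  [11, ∞, 95, 11]
  [44, 33, ∞, 54]
  [19, 45, 45, ∞]
D(3):
  [∞, -∞, -∞, -∞]
  [44, ∞, 95, 54]
  [44, 33, ∞, 54]
  [44, 45, 45, ∞]
D(4):
  [∞, -∞, -∞, -∞]
  [44, ∞, 95, 54]
  [44, 45, ∞, 54]
  [44, 45, 45, ∞]
Answer: T*[3][2] = 45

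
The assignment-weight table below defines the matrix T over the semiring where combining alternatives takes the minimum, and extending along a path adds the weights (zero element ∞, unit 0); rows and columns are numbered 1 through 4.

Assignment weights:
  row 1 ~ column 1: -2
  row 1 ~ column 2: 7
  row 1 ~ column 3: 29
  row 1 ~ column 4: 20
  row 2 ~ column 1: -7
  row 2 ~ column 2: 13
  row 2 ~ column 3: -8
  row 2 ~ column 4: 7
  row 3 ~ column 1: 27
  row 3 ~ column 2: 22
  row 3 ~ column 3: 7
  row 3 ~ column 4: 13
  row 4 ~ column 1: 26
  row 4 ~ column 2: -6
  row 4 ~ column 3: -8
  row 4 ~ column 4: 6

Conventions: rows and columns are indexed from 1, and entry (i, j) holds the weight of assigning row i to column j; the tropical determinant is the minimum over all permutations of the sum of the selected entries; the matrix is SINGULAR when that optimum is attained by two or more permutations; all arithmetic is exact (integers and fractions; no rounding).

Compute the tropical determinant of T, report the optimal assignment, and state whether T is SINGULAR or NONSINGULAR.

σ = (1, 2, 3, 4): (-2) + 13 + 7 + 6 = 24
σ = (1, 2, 4, 3): (-2) + 13 + 13 + (-8) = 16
σ = (1, 3, 2, 4): (-2) + (-8) + 22 + 6 = 18
σ = (1, 3, 4, 2): (-2) + (-8) + 13 + (-6) = -3
σ = (1, 4, 2, 3): (-2) + 7 + 22 + (-8) = 19
σ = (1, 4, 3, 2): (-2) + 7 + 7 + (-6) = 6
σ = (2, 1, 3, 4): 7 + (-7) + 7 + 6 = 13
σ = (2, 1, 4, 3): 7 + (-7) + 13 + (-8) = 5
σ = (2, 3, 1, 4): 7 + (-8) + 27 + 6 = 32
σ = (2, 3, 4, 1): 7 + (-8) + 13 + 26 = 38
σ = (2, 4, 1, 3): 7 + 7 + 27 + (-8) = 33
σ = (2, 4, 3, 1): 7 + 7 + 7 + 26 = 47
σ = (3, 1, 2, 4): 29 + (-7) + 22 + 6 = 50
σ = (3, 1, 4, 2): 29 + (-7) + 13 + (-6) = 29
σ = (3, 2, 1, 4): 29 + 13 + 27 + 6 = 75
σ = (3, 2, 4, 1): 29 + 13 + 13 + 26 = 81
σ = (3, 4, 1, 2): 29 + 7 + 27 + (-6) = 57
σ = (3, 4, 2, 1): 29 + 7 + 22 + 26 = 84
σ = (4, 1, 2, 3): 20 + (-7) + 22 + (-8) = 27
σ = (4, 1, 3, 2): 20 + (-7) + 7 + (-6) = 14
σ = (4, 2, 1, 3): 20 + 13 + 27 + (-8) = 52
σ = (4, 2, 3, 1): 20 + 13 + 7 + 26 = 66
σ = (4, 3, 1, 2): 20 + (-8) + 27 + (-6) = 33
σ = (4, 3, 2, 1): 20 + (-8) + 22 + 26 = 60
Optimal value attained by: σ = (1, 3, 4, 2).
Answer: det⊕(T) = -3; verdict: NONSINGULAR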